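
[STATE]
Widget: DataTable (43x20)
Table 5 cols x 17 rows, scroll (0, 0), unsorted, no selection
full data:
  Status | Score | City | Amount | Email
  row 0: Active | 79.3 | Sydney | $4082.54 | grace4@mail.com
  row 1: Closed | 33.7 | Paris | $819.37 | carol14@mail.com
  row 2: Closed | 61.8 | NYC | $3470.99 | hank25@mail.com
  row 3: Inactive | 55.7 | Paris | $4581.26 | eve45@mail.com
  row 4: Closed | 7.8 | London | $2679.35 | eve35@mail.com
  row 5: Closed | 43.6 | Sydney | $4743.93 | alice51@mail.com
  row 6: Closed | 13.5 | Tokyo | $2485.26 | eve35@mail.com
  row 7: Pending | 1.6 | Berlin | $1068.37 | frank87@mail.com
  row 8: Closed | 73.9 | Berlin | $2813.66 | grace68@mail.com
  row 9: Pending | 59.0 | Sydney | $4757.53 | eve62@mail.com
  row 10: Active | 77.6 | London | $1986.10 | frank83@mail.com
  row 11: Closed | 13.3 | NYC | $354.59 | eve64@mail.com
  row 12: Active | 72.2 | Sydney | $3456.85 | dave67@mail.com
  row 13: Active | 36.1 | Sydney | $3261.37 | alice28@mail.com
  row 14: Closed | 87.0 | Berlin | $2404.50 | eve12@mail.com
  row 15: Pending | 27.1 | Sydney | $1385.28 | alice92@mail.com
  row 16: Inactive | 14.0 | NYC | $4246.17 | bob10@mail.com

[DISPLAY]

Status  │Score│City  │Amount  │Email       
────────┼─────┼──────┼────────┼────────────
Active  │79.3 │Sydney│$4082.54│grace4@mail.
Closed  │33.7 │Paris │$819.37 │carol14@mail
Closed  │61.8 │NYC   │$3470.99│hank25@mail.
Inactive│55.7 │Paris │$4581.26│eve45@mail.c
Closed  │7.8  │London│$2679.35│eve35@mail.c
Closed  │43.6 │Sydney│$4743.93│alice51@mail
Closed  │13.5 │Tokyo │$2485.26│eve35@mail.c
Pending │1.6  │Berlin│$1068.37│frank87@mail
Closed  │73.9 │Berlin│$2813.66│grace68@mail
Pending │59.0 │Sydney│$4757.53│eve62@mail.c
Active  │77.6 │London│$1986.10│frank83@mail
Closed  │13.3 │NYC   │$354.59 │eve64@mail.c
Active  │72.2 │Sydney│$3456.85│dave67@mail.
Active  │36.1 │Sydney│$3261.37│alice28@mail
Closed  │87.0 │Berlin│$2404.50│eve12@mail.c
Pending │27.1 │Sydney│$1385.28│alice92@mail
Inactive│14.0 │NYC   │$4246.17│bob10@mail.c
                                           


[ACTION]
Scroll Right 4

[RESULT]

us  │Score│City  │Amount  │Email           
────┼─────┼──────┼────────┼────────────────
ve  │79.3 │Sydney│$4082.54│grace4@mail.com 
ed  │33.7 │Paris │$819.37 │carol14@mail.com
ed  │61.8 │NYC   │$3470.99│hank25@mail.com 
tive│55.7 │Paris │$4581.26│eve45@mail.com  
ed  │7.8  │London│$2679.35│eve35@mail.com  
ed  │43.6 │Sydney│$4743.93│alice51@mail.com
ed  │13.5 │Tokyo │$2485.26│eve35@mail.com  
ing │1.6  │Berlin│$1068.37│frank87@mail.com
ed  │73.9 │Berlin│$2813.66│grace68@mail.com
ing │59.0 │Sydney│$4757.53│eve62@mail.com  
ve  │77.6 │London│$1986.10│frank83@mail.com
ed  │13.3 │NYC   │$354.59 │eve64@mail.com  
ve  │72.2 │Sydney│$3456.85│dave67@mail.com 
ve  │36.1 │Sydney│$3261.37│alice28@mail.com
ed  │87.0 │Berlin│$2404.50│eve12@mail.com  
ing │27.1 │Sydney│$1385.28│alice92@mail.com
tive│14.0 │NYC   │$4246.17│bob10@mail.com  
                                           


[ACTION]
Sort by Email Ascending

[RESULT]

us  │Score│City  │Amount  │Email          ▲
────┼─────┼──────┼────────┼────────────────
ve  │36.1 │Sydney│$3261.37│alice28@mail.com
ed  │43.6 │Sydney│$4743.93│alice51@mail.com
ing │27.1 │Sydney│$1385.28│alice92@mail.com
tive│14.0 │NYC   │$4246.17│bob10@mail.com  
ed  │33.7 │Paris │$819.37 │carol14@mail.com
ve  │72.2 │Sydney│$3456.85│dave67@mail.com 
ed  │87.0 │Berlin│$2404.50│eve12@mail.com  
ed  │7.8  │London│$2679.35│eve35@mail.com  
ed  │13.5 │Tokyo │$2485.26│eve35@mail.com  
tive│55.7 │Paris │$4581.26│eve45@mail.com  
ing │59.0 │Sydney│$4757.53│eve62@mail.com  
ed  │13.3 │NYC   │$354.59 │eve64@mail.com  
ve  │77.6 │London│$1986.10│frank83@mail.com
ing │1.6  │Berlin│$1068.37│frank87@mail.com
ve  │79.3 │Sydney│$4082.54│grace4@mail.com 
ed  │73.9 │Berlin│$2813.66│grace68@mail.com
ed  │61.8 │NYC   │$3470.99│hank25@mail.com 
                                           


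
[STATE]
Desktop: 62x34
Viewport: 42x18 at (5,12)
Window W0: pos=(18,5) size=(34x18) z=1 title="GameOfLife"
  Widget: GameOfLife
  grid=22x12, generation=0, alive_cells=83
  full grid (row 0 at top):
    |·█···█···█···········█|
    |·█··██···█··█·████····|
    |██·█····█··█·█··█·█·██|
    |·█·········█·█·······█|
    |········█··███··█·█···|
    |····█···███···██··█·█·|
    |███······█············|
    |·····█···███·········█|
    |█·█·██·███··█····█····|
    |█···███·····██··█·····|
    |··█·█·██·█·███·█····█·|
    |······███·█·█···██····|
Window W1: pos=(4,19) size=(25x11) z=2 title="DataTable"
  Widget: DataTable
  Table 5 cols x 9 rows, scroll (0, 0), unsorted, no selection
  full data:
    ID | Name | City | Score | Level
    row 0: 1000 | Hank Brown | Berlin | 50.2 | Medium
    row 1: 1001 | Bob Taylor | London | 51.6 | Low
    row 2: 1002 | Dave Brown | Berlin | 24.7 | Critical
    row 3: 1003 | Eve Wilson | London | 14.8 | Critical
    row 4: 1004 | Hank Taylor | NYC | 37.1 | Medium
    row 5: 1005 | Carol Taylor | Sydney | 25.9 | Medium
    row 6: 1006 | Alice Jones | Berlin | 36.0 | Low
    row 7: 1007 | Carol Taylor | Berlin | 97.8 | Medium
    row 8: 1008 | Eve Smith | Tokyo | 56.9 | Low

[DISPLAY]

             ┃·█·········█·█·······█      
             ┃········█··███··█·█···      
             ┃····█···███···██··█·█·      
             ┃███······█············      
             ┃·····█···███·········█      
             ┃█·█·██·███··█····█····      
             ┃█···███·····██··█·····      
━━━━━━━━━━━━━━━━━━━━━━━┓·███·█····█·      
 DataTable             ┃█·█···██····      
───────────────────────┨                  
ID  │Name        │City ┃━━━━━━━━━━━━━━━━━━
────┼────────────┼─────┃                  
1000│Hank Brown  │Berli┃                  
1001│Bob Taylor  │Londo┃                  
1002│Dave Brown  │Berli┃                  
1003│Eve Wilson  │Londo┃                  
1004│Hank Taylor │NYC  ┃                  
━━━━━━━━━━━━━━━━━━━━━━━┛                  


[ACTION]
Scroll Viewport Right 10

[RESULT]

   ┃·█·········█·█·······█          ┃     
   ┃········█··███··█·█···          ┃     
   ┃····█···███···██··█·█·          ┃     
   ┃███······█············          ┃     
   ┃·····█···███·········█          ┃     
   ┃█·█·██·███··█····█····          ┃     
   ┃█···███·····██··█·····          ┃     
━━━━━━━━━━━━━┓·███·█····█·          ┃     
             ┃█·█···██····          ┃     
─────────────┨                      ┃     
       │City ┃━━━━━━━━━━━━━━━━━━━━━━┛     
───────┼─────┃                            
Brown  │Berli┃                            
aylor  │Londo┃                            
Brown  │Berli┃                            
ilson  │Londo┃                            
Taylor │NYC  ┃                            
━━━━━━━━━━━━━┛                            


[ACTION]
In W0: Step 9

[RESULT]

   ┃·█··██·········██··█··          ┃     
   ┃██·············█······          ┃     
   ┃█····█················          ┃     
   ┃█████····██····█···█··          ┃     
   ┃·········██····█·█····          ┃     
   ┃·············█·█······          ┃     
   ┃·············███······          ┃     
━━━━━━━━━━━━━┓██···█······          ┃     
             ┃█████·······          ┃     
─────────────┨                      ┃     
       │City ┃━━━━━━━━━━━━━━━━━━━━━━┛     
───────┼─────┃                            
Brown  │Berli┃                            
aylor  │Londo┃                            
Brown  │Berli┃                            
ilson  │Londo┃                            
Taylor │NYC  ┃                            
━━━━━━━━━━━━━┛                            


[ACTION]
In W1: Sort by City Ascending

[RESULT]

   ┃·█··██·········██··█··          ┃     
   ┃██·············█······          ┃     
   ┃█····█················          ┃     
   ┃█████····██····█···█··          ┃     
   ┃·········██····█·█····          ┃     
   ┃·············█·█······          ┃     
   ┃·············███······          ┃     
━━━━━━━━━━━━━┓██···█······          ┃     
             ┃█████·······          ┃     
─────────────┨                      ┃     
       │City ┃━━━━━━━━━━━━━━━━━━━━━━┛     
───────┼─────┃                            
Brown  │Berli┃                            
Brown  │Berli┃                            
 Jones │Berli┃                            
 Taylor│Berli┃                            
aylor  │Londo┃                            
━━━━━━━━━━━━━┛                            


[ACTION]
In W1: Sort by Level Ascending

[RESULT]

   ┃·█··██·········██··█··          ┃     
   ┃██·············█······          ┃     
   ┃█····█················          ┃     
   ┃█████····██····█···█··          ┃     
   ┃·········██····█·█····          ┃     
   ┃·············█·█······          ┃     
   ┃·············███······          ┃     
━━━━━━━━━━━━━┓██···█······          ┃     
             ┃█████·······          ┃     
─────────────┨                      ┃     
       │City ┃━━━━━━━━━━━━━━━━━━━━━━┛     
───────┼─────┃                            
Brown  │Berli┃                            
ilson  │Londo┃                            
 Jones │Berli┃                            
aylor  │Londo┃                            
mith   │Tokyo┃                            
━━━━━━━━━━━━━┛                            


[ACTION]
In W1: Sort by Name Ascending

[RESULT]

   ┃·█··██·········██··█··          ┃     
   ┃██·············█······          ┃     
   ┃█····█················          ┃     
   ┃█████····██····█···█··          ┃     
   ┃·········██····█·█····          ┃     
   ┃·············█·█······          ┃     
   ┃·············███······          ┃     
━━━━━━━━━━━━━┓██···█······          ┃     
             ┃█████·······          ┃     
─────────────┨                      ┃     
      ▲│City ┃━━━━━━━━━━━━━━━━━━━━━━┛     
───────┼─────┃                            
 Jones │Berli┃                            
aylor  │Londo┃                            
 Taylor│Berli┃                            
 Taylor│Sydne┃                            
Brown  │Berli┃                            
━━━━━━━━━━━━━┛                            


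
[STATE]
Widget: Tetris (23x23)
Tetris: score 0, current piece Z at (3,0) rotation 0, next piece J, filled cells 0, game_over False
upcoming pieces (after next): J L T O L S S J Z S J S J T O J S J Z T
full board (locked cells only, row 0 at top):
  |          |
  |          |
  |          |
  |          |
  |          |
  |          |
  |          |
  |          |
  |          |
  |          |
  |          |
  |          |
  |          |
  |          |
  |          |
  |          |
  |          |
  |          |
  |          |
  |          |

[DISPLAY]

   ▓▓     │Next:       
    ▓▓    │█           
          │███         
          │            
          │            
          │            
          │Score:      
          │0           
          │            
          │            
          │            
          │            
          │            
          │            
          │            
          │            
          │            
          │            
          │            
          │            
          │            
          │            
          │            


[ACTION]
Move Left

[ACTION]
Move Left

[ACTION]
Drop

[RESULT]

          │Next:       
 ▓▓       │█           
  ▓▓      │███         
          │            
          │            
          │            
          │Score:      
          │0           
          │            
          │            
          │            
          │            
          │            
          │            
          │            
          │            
          │            
          │            
          │            
          │            
          │            
          │            
          │            


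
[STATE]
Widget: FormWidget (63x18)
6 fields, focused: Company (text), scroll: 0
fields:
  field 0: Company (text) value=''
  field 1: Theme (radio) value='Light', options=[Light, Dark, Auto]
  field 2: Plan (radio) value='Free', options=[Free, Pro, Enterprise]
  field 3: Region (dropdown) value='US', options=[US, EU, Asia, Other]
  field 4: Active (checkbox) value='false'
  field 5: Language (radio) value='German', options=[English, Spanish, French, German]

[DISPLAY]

> Company:    [                                               ]
  Theme:      (●) Light  ( ) Dark  ( ) Auto                    
  Plan:       (●) Free  ( ) Pro  ( ) Enterprise                
  Region:     [US                                            ▼]
  Active:     [ ]                                              
  Language:   ( ) English  ( ) Spanish  ( ) French  (●) German 
                                                               
                                                               
                                                               
                                                               
                                                               
                                                               
                                                               
                                                               
                                                               
                                                               
                                                               
                                                               


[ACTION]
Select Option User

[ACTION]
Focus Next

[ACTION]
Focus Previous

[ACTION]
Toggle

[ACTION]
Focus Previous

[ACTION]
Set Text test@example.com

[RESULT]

  Company:    [                                               ]
  Theme:      (●) Light  ( ) Dark  ( ) Auto                    
  Plan:       (●) Free  ( ) Pro  ( ) Enterprise                
  Region:     [US                                            ▼]
  Active:     [ ]                                              
> Language:   ( ) English  ( ) Spanish  ( ) French  (●) German 
                                                               
                                                               
                                                               
                                                               
                                                               
                                                               
                                                               
                                                               
                                                               
                                                               
                                                               
                                                               


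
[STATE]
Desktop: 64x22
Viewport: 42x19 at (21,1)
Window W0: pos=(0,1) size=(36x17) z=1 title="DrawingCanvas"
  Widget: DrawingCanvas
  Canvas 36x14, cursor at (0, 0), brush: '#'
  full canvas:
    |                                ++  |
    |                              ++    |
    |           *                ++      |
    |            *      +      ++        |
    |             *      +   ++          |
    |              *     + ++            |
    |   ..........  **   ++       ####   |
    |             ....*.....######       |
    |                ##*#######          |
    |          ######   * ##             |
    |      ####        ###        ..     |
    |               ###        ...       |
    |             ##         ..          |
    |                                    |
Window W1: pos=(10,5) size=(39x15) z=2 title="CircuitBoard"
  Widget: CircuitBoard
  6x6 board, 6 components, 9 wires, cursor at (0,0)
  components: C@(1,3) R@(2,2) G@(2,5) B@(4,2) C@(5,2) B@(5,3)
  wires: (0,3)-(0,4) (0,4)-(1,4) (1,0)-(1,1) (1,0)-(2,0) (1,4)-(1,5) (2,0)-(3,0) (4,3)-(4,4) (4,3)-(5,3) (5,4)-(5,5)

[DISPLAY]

━━━━━━━━━━━━━━┓                           
              ┃                           
──────────────┨                           
            ++┃                           
━━━━━━━━━━━━━━━━━━━━━━━━━━━┓              
ard                        ┃              
───────────────────────────┨              
 4 5                       ┃              
      · ─ ·                ┃              
          │                ┃              
      C   · ─ ·            ┃              
                           ┃              
  R           G            ┃              
                           ┃              
                           ┃              
                           ┃              
  B   · ─ ·                ┃              
      │                    ┃              
━━━━━━━━━━━━━━━━━━━━━━━━━━━┛              


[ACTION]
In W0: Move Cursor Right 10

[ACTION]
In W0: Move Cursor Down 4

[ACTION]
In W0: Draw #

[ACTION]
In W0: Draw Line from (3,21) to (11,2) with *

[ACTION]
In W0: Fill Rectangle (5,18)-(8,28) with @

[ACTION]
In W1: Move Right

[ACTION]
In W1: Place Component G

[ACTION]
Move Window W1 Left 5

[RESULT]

━━━━━━━━━━━━━━┓                           
              ┃                           
──────────────┨                           
            ++┃                           
━━━━━━━━━━━━━━━━━━━━━━┓                   
                      ┃                   
──────────────────────┨                   
                      ┃                   
 · ─ ·                ┃                   
     │                ┃                   
 C   · ─ ·            ┃                   
                      ┃                   
         G            ┃                   
                      ┃                   
                      ┃                   
                      ┃                   
 · ─ ·                ┃                   
 │                    ┃                   
━━━━━━━━━━━━━━━━━━━━━━┛                   


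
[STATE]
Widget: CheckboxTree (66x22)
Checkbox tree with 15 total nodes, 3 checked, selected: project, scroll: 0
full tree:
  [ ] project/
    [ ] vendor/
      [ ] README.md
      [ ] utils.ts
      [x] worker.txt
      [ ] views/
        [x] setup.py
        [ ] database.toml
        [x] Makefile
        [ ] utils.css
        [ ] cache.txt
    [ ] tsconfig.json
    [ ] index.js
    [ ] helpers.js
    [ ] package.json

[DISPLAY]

>[-] project/                                                     
   [-] vendor/                                                    
     [ ] README.md                                                
     [ ] utils.ts                                                 
     [x] worker.txt                                               
     [-] views/                                                   
       [x] setup.py                                               
       [ ] database.toml                                          
       [x] Makefile                                               
       [ ] utils.css                                              
       [ ] cache.txt                                              
   [ ] tsconfig.json                                              
   [ ] index.js                                                   
   [ ] helpers.js                                                 
   [ ] package.json                                               
                                                                  
                                                                  
                                                                  
                                                                  
                                                                  
                                                                  
                                                                  


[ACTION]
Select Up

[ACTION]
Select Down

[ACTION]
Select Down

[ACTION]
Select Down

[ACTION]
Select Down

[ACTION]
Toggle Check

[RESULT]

 [-] project/                                                     
   [-] vendor/                                                    
     [ ] README.md                                                
     [ ] utils.ts                                                 
>    [ ] worker.txt                                               
     [-] views/                                                   
       [x] setup.py                                               
       [ ] database.toml                                          
       [x] Makefile                                               
       [ ] utils.css                                              
       [ ] cache.txt                                              
   [ ] tsconfig.json                                              
   [ ] index.js                                                   
   [ ] helpers.js                                                 
   [ ] package.json                                               
                                                                  
                                                                  
                                                                  
                                                                  
                                                                  
                                                                  
                                                                  


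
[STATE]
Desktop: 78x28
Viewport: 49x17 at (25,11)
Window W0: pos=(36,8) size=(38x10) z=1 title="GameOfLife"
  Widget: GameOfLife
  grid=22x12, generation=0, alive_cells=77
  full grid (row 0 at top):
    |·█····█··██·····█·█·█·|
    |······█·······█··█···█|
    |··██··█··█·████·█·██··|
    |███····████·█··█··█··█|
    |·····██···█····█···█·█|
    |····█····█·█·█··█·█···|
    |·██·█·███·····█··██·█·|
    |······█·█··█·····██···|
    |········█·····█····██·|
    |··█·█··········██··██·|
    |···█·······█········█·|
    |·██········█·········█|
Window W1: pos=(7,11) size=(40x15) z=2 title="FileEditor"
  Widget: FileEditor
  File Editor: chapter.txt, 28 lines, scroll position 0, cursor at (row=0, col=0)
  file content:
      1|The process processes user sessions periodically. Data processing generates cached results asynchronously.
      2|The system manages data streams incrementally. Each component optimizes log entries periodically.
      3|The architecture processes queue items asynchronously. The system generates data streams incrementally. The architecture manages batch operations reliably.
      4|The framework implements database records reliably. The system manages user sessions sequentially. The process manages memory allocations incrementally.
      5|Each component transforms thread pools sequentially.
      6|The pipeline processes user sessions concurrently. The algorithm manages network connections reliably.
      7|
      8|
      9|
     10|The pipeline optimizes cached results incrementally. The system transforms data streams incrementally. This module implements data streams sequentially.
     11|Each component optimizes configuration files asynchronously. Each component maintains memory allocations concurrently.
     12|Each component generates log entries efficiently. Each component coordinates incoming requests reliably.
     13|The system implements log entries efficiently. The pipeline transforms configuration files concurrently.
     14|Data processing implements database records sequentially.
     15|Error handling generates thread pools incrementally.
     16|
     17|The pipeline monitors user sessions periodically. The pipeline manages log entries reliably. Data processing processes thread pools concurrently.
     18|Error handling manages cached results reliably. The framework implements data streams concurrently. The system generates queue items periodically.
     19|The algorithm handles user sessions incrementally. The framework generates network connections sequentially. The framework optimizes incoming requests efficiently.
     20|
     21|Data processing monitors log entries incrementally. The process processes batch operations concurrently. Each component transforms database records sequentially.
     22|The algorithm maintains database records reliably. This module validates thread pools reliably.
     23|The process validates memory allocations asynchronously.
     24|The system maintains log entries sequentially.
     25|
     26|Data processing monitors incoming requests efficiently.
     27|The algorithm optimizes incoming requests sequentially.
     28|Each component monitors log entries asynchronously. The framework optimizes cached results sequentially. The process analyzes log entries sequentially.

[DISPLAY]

━━━━━━━━━━━━━━━━━━━━━┓                          ┃
                     ┃█·█··█··█··█              ┃
─────────────────────┨█····█···█·█              ┃
sses user sessions p▲┃·█·█··█·█···              ┃
s data streams incre█┃····█··██·█·              ┃
processes queue item░┃·█·····██···              ┃
lements database rec░┃━━━━━━━━━━━━━━━━━━━━━━━━━━┛
ansforms thread pool░┃                           
esses user sessions ░┃                           
                    ░┃                           
                    ░┃                           
                    ░┃                           
mizes cached results░┃                           
timizes configuratio▼┃                           
━━━━━━━━━━━━━━━━━━━━━┛                           
                                                 
                                                 


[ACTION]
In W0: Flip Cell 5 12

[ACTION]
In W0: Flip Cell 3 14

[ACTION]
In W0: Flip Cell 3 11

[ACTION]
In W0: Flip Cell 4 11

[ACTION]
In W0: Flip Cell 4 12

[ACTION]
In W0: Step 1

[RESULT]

━━━━━━━━━━━━━━━━━━━━━┓                          ┃
                     ┃······███···              ┃
─────────────────────┨·····██████·              ┃
sses user sessions p▲┃···████·█·█·              ┃
s data streams incre█┃██·█··█·····              ┃
processes queue item░┃·······█··█·              ┃
lements database rec░┃━━━━━━━━━━━━━━━━━━━━━━━━━━┛
ansforms thread pool░┃                           
esses user sessions ░┃                           
                    ░┃                           
                    ░┃                           
                    ░┃                           
mizes cached results░┃                           
timizes configuratio▼┃                           
━━━━━━━━━━━━━━━━━━━━━┛                           
                                                 
                                                 


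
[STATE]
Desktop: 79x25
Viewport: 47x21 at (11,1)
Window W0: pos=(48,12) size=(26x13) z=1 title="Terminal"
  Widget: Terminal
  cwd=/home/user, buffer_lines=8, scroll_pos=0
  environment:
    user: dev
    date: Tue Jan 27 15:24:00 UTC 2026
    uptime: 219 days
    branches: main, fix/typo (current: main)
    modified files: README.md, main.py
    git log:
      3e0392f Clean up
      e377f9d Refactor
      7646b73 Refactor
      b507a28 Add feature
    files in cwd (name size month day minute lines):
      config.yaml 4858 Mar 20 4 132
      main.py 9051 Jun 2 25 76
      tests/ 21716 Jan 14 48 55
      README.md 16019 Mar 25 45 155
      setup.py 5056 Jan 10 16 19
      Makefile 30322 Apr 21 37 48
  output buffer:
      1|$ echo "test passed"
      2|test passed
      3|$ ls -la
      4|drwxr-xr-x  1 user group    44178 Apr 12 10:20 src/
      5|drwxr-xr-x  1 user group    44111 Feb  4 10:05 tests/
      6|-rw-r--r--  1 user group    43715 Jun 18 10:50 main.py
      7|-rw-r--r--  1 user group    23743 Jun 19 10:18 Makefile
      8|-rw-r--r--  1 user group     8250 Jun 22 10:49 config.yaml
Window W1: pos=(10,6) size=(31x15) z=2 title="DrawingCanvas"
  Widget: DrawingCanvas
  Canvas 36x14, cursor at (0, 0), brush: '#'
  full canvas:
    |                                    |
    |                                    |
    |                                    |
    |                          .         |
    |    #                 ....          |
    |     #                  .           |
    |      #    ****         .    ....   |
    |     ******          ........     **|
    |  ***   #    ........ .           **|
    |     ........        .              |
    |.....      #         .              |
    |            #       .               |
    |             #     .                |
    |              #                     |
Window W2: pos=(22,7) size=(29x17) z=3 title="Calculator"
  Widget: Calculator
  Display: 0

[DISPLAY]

                                               
                                               
                                               
                                               
                                               
━━━━━━━━━━━━━━━━━━━━━━━━━━━━━┓                 
 DrawingCan┏━━━━━━━━━━━━━━━━━━━━━━━━━━━┓       
───────────┃ Calculator                ┃       
+          ┠───────────────────────────┨       
           ┃                          0┃       
           ┃┌───┬───┬───┬───┐          ┃       
           ┃│ 7 │ 8 │ 9 │ ÷ │          ┃━━━━━━━
    #      ┃├───┼───┼───┼───┤          ┃erminal
     #     ┃│ 4 │ 5 │ 6 │ × │          ┃───────
      #    ┃├───┼───┼───┼───┤          ┃echo "t
     ******┃│ 1 │ 2 │ 3 │ - │          ┃st pass
  ***   #  ┃├───┼───┼───┼───┤          ┃ls -la 
     ......┃│ 0 │ . │ = │ + │          ┃wxr-xr-
.....      ┃├───┼───┼───┼───┤          ┃wxr-xr-
━━━━━━━━━━━┃│ C │ MC│ MR│ M+│          ┃w-r--r-
           ┃└───┴───┴───┴───┘          ┃w-r--r-


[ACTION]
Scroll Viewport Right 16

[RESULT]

                                               
                                               
                                               
                                               
                                               
━━━━━━━━━━━━━┓                                 
━━━━━━━━━━━━━━━━━━━━━━━┓                       
culator                ┃                       
───────────────────────┨                       
                      0┃                       
┬───┬───┬───┐          ┃                       
│ 8 │ 9 │ ÷ │          ┃━━━━━━━━━━━━━━━━━━━━━━┓
┼───┼───┼───┤          ┃erminal               ┃
│ 5 │ 6 │ × │          ┃──────────────────────┨
┼───┼───┼───┤          ┃echo "test passed"    ┃
│ 2 │ 3 │ - │          ┃st passed             ┃
┼───┼───┼───┤          ┃ls -la                ┃
│ . │ = │ + │          ┃wxr-xr-x  1 user group┃
┼───┼───┼───┤          ┃wxr-xr-x  1 user group┃
│ MC│ MR│ M+│          ┃w-r--r--  1 user group┃
┴───┴───┴───┘          ┃w-r--r--  1 user group┃


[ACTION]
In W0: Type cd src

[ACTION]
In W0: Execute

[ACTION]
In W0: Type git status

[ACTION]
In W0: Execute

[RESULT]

                                               
                                               
                                               
                                               
                                               
━━━━━━━━━━━━━┓                                 
━━━━━━━━━━━━━━━━━━━━━━━┓                       
culator                ┃                       
───────────────────────┨                       
                      0┃                       
┬───┬───┬───┐          ┃                       
│ 8 │ 9 │ ÷ │          ┃━━━━━━━━━━━━━━━━━━━━━━┓
┼───┼───┼───┤          ┃erminal               ┃
│ 5 │ 6 │ × │          ┃──────────────────────┨
┼───┼───┼───┤          ┃cd src                ┃
│ 2 │ 3 │ - │          ┃                      ┃
┼───┼───┼───┤          ┃git status            ┃
│ . │ = │ + │          ┃ branch main          ┃
┼───┼───┼───┤          ┃anges not staged for c┃
│ MC│ MR│ M+│          ┃                      ┃
┴───┴───┴───┘          ┃      modified:   READ┃


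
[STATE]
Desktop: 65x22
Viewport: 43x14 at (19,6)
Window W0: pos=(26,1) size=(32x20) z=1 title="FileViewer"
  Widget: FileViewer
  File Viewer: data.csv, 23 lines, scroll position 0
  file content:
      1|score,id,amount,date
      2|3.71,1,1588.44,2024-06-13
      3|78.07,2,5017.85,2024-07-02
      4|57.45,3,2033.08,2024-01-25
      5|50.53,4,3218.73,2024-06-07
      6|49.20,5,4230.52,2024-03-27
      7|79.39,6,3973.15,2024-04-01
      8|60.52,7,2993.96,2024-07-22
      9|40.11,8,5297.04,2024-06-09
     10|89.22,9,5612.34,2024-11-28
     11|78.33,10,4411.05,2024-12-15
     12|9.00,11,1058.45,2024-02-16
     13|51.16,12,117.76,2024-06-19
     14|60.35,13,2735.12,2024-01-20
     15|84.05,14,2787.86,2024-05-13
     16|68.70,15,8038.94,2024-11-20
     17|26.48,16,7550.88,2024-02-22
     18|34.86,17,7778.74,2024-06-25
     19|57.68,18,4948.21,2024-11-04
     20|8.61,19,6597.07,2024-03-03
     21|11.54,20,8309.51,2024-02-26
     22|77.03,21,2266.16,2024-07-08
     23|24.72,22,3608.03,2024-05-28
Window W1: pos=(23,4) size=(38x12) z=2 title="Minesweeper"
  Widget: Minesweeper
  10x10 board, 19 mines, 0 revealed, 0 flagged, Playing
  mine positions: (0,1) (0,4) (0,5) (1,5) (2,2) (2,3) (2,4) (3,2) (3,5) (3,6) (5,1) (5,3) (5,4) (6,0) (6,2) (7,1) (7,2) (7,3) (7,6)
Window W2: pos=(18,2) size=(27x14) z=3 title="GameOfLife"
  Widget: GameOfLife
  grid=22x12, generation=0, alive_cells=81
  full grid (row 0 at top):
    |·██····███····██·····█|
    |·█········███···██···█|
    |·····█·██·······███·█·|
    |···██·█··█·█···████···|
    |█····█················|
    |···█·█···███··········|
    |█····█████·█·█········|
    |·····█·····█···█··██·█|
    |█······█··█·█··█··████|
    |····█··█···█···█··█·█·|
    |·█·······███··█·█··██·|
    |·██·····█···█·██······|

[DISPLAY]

·█········███···██···█   ┃───────────────┨ 
·····█·██·······███·█·   ┃               ┃ 
···██·█··█·█···████···   ┃               ┃ 
█····█················   ┃               ┃ 
···█·█···███··········   ┃               ┃ 
█····█████·█·█········   ┃               ┃ 
·····█·····█···█··██·█   ┃               ┃ 
█······█··█·█··█··████   ┃               ┃ 
····█··█···█···█··█·█·   ┃               ┃ 
━━━━━━━━━━━━━━━━━━━━━━━━━┛━━━━━━━━━━━━━━━┛ 
       ┃51.16,12,117.76,2024-06-19   ░┃    
       ┃60.35,13,2735.12,2024-01-20  ░┃    
       ┃84.05,14,2787.86,2024-05-13  ░┃    
       ┃68.70,15,8038.94,2024-11-20  ▼┃    


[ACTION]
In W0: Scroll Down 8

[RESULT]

·█········███···██···█   ┃───────────────┨ 
·····█·██·······███·█·   ┃               ┃ 
···██·█··█·█···████···   ┃               ┃ 
█····█················   ┃               ┃ 
···█·█···███··········   ┃               ┃ 
█····█████·█·█········   ┃               ┃ 
·····█·····█···█··██·█   ┃               ┃ 
█······█··█·█··█··████   ┃               ┃ 
····█··█···█···█··█·█·   ┃               ┃ 
━━━━━━━━━━━━━━━━━━━━━━━━━┛━━━━━━━━━━━━━━━┛ 
       ┃8.61,19,6597.07,2024-03-03   ░┃    
       ┃11.54,20,8309.51,2024-02-26  ░┃    
       ┃77.03,21,2266.16,2024-07-08  █┃    
       ┃24.72,22,3608.03,2024-05-28  ▼┃    


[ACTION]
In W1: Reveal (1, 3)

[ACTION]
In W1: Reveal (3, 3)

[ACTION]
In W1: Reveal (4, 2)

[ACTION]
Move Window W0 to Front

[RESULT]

·█·····┃89.22,9,5612.34,2024-11-28   ░┃──┨ 
·····█·┃78.33,10,4411.05,2024-12-15  ░┃  ┃ 
···██·█┃9.00,11,1058.45,2024-02-16   ░┃  ┃ 
█····█·┃51.16,12,117.76,2024-06-19   ░┃  ┃ 
···█·█·┃60.35,13,2735.12,2024-01-20  ░┃  ┃ 
█····██┃84.05,14,2787.86,2024-05-13  ░┃  ┃ 
·····█·┃68.70,15,8038.94,2024-11-20  ░┃  ┃ 
█······┃26.48,16,7550.88,2024-02-22  ░┃  ┃ 
····█··┃34.86,17,7778.74,2024-06-25  ░┃  ┃ 
━━━━━━━┃57.68,18,4948.21,2024-11-04  ░┃━━┛ 
       ┃8.61,19,6597.07,2024-03-03   ░┃    
       ┃11.54,20,8309.51,2024-02-26  ░┃    
       ┃77.03,21,2266.16,2024-07-08  █┃    
       ┃24.72,22,3608.03,2024-05-28  ▼┃    
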